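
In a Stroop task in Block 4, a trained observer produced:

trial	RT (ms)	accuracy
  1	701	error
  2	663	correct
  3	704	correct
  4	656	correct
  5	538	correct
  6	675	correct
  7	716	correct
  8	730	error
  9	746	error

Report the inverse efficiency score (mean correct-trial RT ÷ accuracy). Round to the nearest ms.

988 ms

Correct trials (n=6): 663, 704, 656, 538, 675, 716
Mean correct RT = 3952/6 = 658.6667 ms
Proportion correct = 6/9
IES = 658.6667 / (6/9) = 988.000 ms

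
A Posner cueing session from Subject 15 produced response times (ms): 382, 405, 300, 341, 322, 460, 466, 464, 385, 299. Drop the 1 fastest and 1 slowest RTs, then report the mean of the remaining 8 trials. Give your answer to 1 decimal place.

Sorted: 299, 300, 322, 341, 382, 385, 405, 460, 464, 466
Drop lowest 1 (299) and highest 1 (466)
Remaining (n=8): Σ = 3059, mean = 3059/8 = 382.375

382.4 ms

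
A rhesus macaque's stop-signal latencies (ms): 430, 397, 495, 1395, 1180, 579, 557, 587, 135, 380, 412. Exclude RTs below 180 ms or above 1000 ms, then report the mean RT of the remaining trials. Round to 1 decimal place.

479.6 ms

Excluded: 135, 1180, 1395
Retained (n=8): Σ = 3837
Mean = 3837/8 = 479.6250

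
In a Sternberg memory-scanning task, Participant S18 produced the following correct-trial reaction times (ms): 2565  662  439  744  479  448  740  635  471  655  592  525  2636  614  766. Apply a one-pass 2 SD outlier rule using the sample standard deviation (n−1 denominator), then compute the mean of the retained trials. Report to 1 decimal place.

597.7 ms

n = 15, ΣRT = 12971, M = 864.733
Σ(x−M)² = 7117442.93; s = √(7117442.93/14) = 713.014
Cutoffs: 864.733 ± 2·713.014 → [-561.3, 2290.8]
Outside: 2565, 2636 → excluded.
Retained (n=13): Σ = 7770, mean = 7770/13 = 597.692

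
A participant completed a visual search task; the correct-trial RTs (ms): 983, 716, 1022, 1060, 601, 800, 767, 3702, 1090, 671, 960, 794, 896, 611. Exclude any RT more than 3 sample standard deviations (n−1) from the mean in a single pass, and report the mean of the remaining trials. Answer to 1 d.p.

n = 14, ΣRT = 14673, M = 1048.071
Σ(x−M)² = 7929484.93; s = √(7929484.93/13) = 781.000
Cutoffs: 1048.071 ± 3·781.000 → [-1294.9, 3391.1]
Outside: 3702 → excluded.
Retained (n=13): Σ = 10971, mean = 10971/13 = 843.923

843.9 ms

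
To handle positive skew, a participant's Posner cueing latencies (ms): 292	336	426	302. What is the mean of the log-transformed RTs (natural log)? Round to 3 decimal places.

ln(RT): 5.6768, 5.8171, 6.0544, 5.7104
Σ ln(RT) = 23.2587
Mean = 23.2587/4 = 5.81468

5.815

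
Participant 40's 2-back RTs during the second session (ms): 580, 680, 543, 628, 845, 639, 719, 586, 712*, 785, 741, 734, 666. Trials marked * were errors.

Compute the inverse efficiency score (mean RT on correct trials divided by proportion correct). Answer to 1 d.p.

735.4 ms

Correct trials (n=12): 580, 680, 543, 628, 845, 639, 719, 586, 785, 741, 734, 666
Mean correct RT = 8146/12 = 678.8333 ms
Proportion correct = 12/13
IES = 678.8333 / (12/13) = 735.403 ms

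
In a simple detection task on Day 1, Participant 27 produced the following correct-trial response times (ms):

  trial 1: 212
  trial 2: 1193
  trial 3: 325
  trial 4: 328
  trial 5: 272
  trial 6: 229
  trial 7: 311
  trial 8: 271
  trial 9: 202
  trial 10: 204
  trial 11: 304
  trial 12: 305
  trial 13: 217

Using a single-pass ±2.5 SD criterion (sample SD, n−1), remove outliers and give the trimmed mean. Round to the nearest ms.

n = 13, ΣRT = 4373, M = 336.385
Σ(x−M)² = 821929.08; s = √(821929.08/12) = 261.714
Cutoffs: 336.385 ± 2.5·261.714 → [-317.9, 990.7]
Outside: 1193 → excluded.
Retained (n=12): Σ = 3180, mean = 3180/12 = 265.000

265 ms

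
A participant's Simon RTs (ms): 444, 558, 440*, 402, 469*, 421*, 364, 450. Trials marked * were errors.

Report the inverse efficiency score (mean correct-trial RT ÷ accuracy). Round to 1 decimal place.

709.8 ms

Correct trials (n=5): 444, 558, 402, 364, 450
Mean correct RT = 2218/5 = 443.6000 ms
Proportion correct = 5/8
IES = 443.6000 / (5/8) = 709.760 ms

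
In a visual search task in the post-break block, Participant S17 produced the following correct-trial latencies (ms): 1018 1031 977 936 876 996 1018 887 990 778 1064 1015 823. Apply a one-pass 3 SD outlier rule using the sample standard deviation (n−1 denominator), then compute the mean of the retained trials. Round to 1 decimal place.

n = 13, ΣRT = 12409, M = 954.538
Σ(x−M)² = 92561.23; s = √(92561.23/12) = 87.826
Cutoffs: 954.538 ± 3·87.826 → [691.1, 1218.0]
No RTs fall outside the cutoffs; all 13 retained. Mean = 12409/13 = 954.538

954.5 ms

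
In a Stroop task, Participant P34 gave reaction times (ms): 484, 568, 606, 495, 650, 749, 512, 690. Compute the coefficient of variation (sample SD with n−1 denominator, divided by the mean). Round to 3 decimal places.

0.163

n = 8, Σ = 4754, M = 594.2500
Σ(x−M)² = 65821.500; s = √(65821.500/7) = 96.9694
CV = 96.9694 / 594.2500 = 0.16318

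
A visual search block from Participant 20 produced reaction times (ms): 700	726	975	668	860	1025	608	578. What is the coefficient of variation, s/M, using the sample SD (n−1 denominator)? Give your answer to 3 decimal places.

0.218

n = 8, Σ = 6140, M = 767.5000
Σ(x−M)² = 195448.000; s = √(195448.000/7) = 167.0962
CV = 167.0962 / 767.5000 = 0.21771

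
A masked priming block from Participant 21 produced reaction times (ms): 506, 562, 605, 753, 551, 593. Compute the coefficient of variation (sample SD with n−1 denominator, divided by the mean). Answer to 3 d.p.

0.143

n = 6, Σ = 3570, M = 595.0000
Σ(x−M)² = 36014.000; s = √(36014.000/5) = 84.8693
CV = 84.8693 / 595.0000 = 0.14264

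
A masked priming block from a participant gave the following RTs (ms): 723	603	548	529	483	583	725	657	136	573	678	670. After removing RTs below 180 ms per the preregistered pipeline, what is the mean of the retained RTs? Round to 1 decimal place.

Excluded: 136
Retained (n=11): Σ = 6772
Mean = 6772/11 = 615.6364

615.6 ms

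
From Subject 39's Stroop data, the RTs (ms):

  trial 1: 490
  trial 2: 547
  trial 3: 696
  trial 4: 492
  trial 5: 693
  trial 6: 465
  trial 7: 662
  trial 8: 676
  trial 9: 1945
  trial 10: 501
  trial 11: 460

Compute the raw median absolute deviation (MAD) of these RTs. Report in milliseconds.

87 ms

Sorted: 460, 465, 490, 492, 501, 547, 662, 676, 693, 696, 1945 → median = 547
|x − 547|: 57, 0, 149, 55, 146, 82, 115, 129, 1398, 46, 87
Sorted deviations: 0, 46, 55, 57, 82, 87, 115, 129, 146, 149, 1398 → MAD = 87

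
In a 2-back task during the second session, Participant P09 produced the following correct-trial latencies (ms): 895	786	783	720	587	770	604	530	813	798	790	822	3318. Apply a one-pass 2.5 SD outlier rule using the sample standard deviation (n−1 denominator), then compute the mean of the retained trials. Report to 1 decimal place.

n = 13, ΣRT = 12216, M = 939.692
Σ(x−M)² = 6260894.77; s = √(6260894.77/12) = 722.317
Cutoffs: 939.692 ± 2.5·722.317 → [-866.1, 2745.5]
Outside: 3318 → excluded.
Retained (n=12): Σ = 8898, mean = 8898/12 = 741.500

741.5 ms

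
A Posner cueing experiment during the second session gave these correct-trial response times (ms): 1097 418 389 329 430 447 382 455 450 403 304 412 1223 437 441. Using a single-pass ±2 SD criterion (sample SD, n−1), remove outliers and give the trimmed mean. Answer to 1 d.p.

n = 15, ΣRT = 7617, M = 507.800
Σ(x−M)² = 1015688.40; s = √(1015688.40/14) = 269.350
Cutoffs: 507.800 ± 2·269.350 → [-30.9, 1046.5]
Outside: 1097, 1223 → excluded.
Retained (n=13): Σ = 5297, mean = 5297/13 = 407.462

407.5 ms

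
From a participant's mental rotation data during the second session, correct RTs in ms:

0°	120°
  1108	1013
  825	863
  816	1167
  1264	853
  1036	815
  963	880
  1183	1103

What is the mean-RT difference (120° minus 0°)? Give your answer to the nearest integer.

M(0°) = 7195/7 = 1027.857
M(120°) = 6694/7 = 956.286
Difference = 956.286 − 1027.857 = -71.571 ms

-72 ms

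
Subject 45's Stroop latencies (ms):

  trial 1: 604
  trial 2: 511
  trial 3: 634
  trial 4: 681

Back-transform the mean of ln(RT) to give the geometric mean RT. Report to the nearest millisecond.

ln(RT): 6.4036, 6.2364, 6.4520, 6.5236
Mean ln(RT) = 25.6156/4 = 6.40389
Geometric mean = exp(6.40389) = 604.19 ms

604 ms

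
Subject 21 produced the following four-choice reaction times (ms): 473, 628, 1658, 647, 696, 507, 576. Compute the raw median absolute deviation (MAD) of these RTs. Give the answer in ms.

Sorted: 473, 507, 576, 628, 647, 696, 1658 → median = 628
|x − 628|: 155, 0, 1030, 19, 68, 121, 52
Sorted deviations: 0, 19, 52, 68, 121, 155, 1030 → MAD = 68

68 ms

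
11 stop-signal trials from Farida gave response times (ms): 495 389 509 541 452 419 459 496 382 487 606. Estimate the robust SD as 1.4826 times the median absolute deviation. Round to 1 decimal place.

Sorted: 382, 389, 419, 452, 459, 487, 495, 496, 509, 541, 606 → median = 487
|x − 487| sorted: 0, 8, 9, 22, 28, 35, 54, 68, 98, 105, 119 → MAD = 35
Robust SD ≈ 1.4826 × 35 = 51.891

51.9 ms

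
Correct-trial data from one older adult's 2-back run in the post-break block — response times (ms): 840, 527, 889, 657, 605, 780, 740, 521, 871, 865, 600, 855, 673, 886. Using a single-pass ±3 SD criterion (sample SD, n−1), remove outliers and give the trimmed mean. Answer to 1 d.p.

n = 14, ΣRT = 10309, M = 736.357
Σ(x−M)² = 243475.21; s = √(243475.21/13) = 136.853
Cutoffs: 736.357 ± 3·136.853 → [325.8, 1146.9]
No RTs fall outside the cutoffs; all 14 retained. Mean = 10309/14 = 736.357

736.4 ms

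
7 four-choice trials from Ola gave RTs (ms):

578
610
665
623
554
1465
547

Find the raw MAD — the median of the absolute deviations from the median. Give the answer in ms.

55 ms

Sorted: 547, 554, 578, 610, 623, 665, 1465 → median = 610
|x − 610|: 32, 0, 55, 13, 56, 855, 63
Sorted deviations: 0, 13, 32, 55, 56, 63, 855 → MAD = 55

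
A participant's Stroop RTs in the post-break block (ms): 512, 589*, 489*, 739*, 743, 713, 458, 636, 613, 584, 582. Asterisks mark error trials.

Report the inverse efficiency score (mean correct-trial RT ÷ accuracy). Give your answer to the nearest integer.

Correct trials (n=8): 512, 743, 713, 458, 636, 613, 584, 582
Mean correct RT = 4841/8 = 605.1250 ms
Proportion correct = 8/11
IES = 605.1250 / (8/11) = 832.047 ms

832 ms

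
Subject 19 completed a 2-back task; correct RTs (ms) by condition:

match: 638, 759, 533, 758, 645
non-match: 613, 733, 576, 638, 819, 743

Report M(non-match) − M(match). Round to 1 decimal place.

20.4 ms

M(match) = 3333/5 = 666.600
M(non-match) = 4122/6 = 687.000
Difference = 687.000 − 666.600 = 20.400 ms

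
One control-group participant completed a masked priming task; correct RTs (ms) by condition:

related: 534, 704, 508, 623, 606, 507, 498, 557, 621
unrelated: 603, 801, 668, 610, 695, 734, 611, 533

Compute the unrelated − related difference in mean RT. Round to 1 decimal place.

83.8 ms

M(related) = 5158/9 = 573.111
M(unrelated) = 5255/8 = 656.875
Difference = 656.875 − 573.111 = 83.764 ms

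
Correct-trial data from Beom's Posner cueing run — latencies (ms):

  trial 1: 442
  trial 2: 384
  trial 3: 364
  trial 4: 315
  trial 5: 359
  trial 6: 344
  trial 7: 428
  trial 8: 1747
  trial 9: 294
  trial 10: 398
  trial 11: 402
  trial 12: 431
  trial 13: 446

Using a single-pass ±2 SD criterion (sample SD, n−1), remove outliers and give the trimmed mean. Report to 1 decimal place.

383.9 ms

n = 13, ΣRT = 6354, M = 488.769
Σ(x−M)² = 1742432.31; s = √(1742432.31/12) = 381.055
Cutoffs: 488.769 ± 2·381.055 → [-273.3, 1250.9]
Outside: 1747 → excluded.
Retained (n=12): Σ = 4607, mean = 4607/12 = 383.917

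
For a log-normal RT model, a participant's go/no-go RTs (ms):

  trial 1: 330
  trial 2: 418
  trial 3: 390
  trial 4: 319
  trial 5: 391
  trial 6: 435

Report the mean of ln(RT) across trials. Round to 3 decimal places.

5.935

ln(RT): 5.7991, 6.0355, 5.9661, 5.7652, 5.9687, 6.0753
Σ ln(RT) = 35.6100
Mean = 35.6100/6 = 5.93499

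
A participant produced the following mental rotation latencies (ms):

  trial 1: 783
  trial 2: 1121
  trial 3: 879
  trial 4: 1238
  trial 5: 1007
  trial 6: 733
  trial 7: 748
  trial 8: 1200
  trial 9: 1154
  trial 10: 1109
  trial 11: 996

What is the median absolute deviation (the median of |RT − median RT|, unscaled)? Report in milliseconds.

Sorted: 733, 748, 783, 879, 996, 1007, 1109, 1121, 1154, 1200, 1238 → median = 1007
|x − 1007|: 224, 114, 128, 231, 0, 274, 259, 193, 147, 102, 11
Sorted deviations: 0, 11, 102, 114, 128, 147, 193, 224, 231, 259, 274 → MAD = 147

147 ms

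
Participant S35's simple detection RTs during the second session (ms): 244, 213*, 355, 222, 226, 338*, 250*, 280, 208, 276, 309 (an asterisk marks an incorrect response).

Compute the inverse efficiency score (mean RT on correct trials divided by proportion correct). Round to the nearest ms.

Correct trials (n=8): 244, 355, 222, 226, 280, 208, 276, 309
Mean correct RT = 2120/8 = 265.0000 ms
Proportion correct = 8/11
IES = 265.0000 / (8/11) = 364.375 ms

364 ms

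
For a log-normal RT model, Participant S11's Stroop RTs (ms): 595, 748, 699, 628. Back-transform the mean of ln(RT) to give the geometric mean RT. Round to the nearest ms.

665 ms

ln(RT): 6.3886, 6.6174, 6.5497, 6.4425
Mean ln(RT) = 25.9982/4 = 6.49954
Geometric mean = exp(6.49954) = 664.83 ms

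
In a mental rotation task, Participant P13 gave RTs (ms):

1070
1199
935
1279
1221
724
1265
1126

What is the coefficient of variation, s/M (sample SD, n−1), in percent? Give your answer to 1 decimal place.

17.3%

n = 8, Σ = 8819, M = 1102.3750
Σ(x−M)² = 253839.875; s = √(253839.875/7) = 190.4280
CV = 190.4280 / 1102.3750 = 0.17274 = 17.274%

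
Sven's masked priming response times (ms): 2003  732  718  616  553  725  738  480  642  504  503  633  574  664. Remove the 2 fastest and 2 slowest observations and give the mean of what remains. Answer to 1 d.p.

Sorted: 480, 503, 504, 553, 574, 616, 633, 642, 664, 718, 725, 732, 738, 2003
Drop lowest 2 (480, 503) and highest 2 (738, 2003)
Remaining (n=10): Σ = 6361, mean = 6361/10 = 636.100

636.1 ms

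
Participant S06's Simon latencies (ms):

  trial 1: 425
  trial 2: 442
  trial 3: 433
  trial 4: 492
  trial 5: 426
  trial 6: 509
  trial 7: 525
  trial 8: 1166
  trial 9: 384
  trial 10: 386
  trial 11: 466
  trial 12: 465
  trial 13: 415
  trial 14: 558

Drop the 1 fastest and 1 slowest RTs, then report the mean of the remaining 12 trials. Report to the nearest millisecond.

462 ms

Sorted: 384, 386, 415, 425, 426, 433, 442, 465, 466, 492, 509, 525, 558, 1166
Drop lowest 1 (384) and highest 1 (1166)
Remaining (n=12): Σ = 5542, mean = 5542/12 = 461.833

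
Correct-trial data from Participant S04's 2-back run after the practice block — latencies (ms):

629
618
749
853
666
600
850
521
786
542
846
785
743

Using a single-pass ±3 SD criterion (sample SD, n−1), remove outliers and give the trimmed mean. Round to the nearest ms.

n = 13, ΣRT = 9188, M = 706.769
Σ(x−M)² = 165426.31; s = √(165426.31/12) = 117.412
Cutoffs: 706.769 ± 3·117.412 → [354.5, 1059.0]
No RTs fall outside the cutoffs; all 13 retained. Mean = 9188/13 = 706.769

707 ms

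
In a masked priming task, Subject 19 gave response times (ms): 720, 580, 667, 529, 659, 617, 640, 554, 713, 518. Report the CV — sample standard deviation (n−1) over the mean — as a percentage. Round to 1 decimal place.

11.7%

n = 10, Σ = 6197, M = 619.7000
Σ(x−M)² = 47428.100; s = √(47428.100/9) = 72.5933
CV = 72.5933 / 619.7000 = 0.11714 = 11.714%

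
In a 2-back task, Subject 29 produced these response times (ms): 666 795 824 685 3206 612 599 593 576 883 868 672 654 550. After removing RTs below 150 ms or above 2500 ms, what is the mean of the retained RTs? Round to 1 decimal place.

Excluded: 3206
Retained (n=13): Σ = 8977
Mean = 8977/13 = 690.5385

690.5 ms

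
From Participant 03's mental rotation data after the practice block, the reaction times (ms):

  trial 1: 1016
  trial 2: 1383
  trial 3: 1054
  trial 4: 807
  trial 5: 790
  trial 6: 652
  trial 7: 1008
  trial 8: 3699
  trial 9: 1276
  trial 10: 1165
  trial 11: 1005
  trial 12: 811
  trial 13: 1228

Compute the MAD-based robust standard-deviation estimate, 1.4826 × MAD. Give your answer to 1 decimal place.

Sorted: 652, 790, 807, 811, 1005, 1008, 1016, 1054, 1165, 1228, 1276, 1383, 3699 → median = 1016
|x − 1016| sorted: 0, 8, 11, 38, 149, 205, 209, 212, 226, 260, 364, 367, 2683 → MAD = 209
Robust SD ≈ 1.4826 × 209 = 309.863

309.9 ms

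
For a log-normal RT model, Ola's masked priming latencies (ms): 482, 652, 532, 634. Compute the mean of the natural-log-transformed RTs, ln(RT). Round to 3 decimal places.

6.347

ln(RT): 6.1779, 6.4800, 6.2766, 6.4520
Σ ln(RT) = 25.3867
Mean = 25.3867/4 = 6.34667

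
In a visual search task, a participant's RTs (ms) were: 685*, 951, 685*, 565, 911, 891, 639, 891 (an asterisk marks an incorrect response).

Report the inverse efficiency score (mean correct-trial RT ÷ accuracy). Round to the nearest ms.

1077 ms

Correct trials (n=6): 951, 565, 911, 891, 639, 891
Mean correct RT = 4848/6 = 808.0000 ms
Proportion correct = 6/8
IES = 808.0000 / (6/8) = 1077.333 ms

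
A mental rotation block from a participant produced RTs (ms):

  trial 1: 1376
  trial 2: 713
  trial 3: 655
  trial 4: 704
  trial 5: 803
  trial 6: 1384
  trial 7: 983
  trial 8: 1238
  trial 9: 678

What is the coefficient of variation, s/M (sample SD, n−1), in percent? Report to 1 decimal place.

32.4%

n = 9, Σ = 8534, M = 948.2222
Σ(x−M)² = 753139.556; s = √(753139.556/8) = 306.8264
CV = 306.8264 / 948.2222 = 0.32358 = 32.358%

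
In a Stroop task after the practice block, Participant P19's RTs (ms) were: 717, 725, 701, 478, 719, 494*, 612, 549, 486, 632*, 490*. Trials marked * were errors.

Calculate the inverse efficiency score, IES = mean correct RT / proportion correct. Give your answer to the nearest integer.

Correct trials (n=8): 717, 725, 701, 478, 719, 612, 549, 486
Mean correct RT = 4987/8 = 623.3750 ms
Proportion correct = 8/11
IES = 623.3750 / (8/11) = 857.141 ms

857 ms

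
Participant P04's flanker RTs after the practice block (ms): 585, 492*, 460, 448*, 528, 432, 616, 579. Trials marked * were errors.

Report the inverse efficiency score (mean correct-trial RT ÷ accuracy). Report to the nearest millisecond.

711 ms

Correct trials (n=6): 585, 460, 528, 432, 616, 579
Mean correct RT = 3200/6 = 533.3333 ms
Proportion correct = 6/8
IES = 533.3333 / (6/8) = 711.111 ms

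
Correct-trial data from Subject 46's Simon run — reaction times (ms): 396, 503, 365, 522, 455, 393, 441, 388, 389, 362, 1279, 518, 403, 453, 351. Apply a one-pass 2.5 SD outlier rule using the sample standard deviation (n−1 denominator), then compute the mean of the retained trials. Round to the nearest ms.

424 ms

n = 15, ΣRT = 7218, M = 481.200
Σ(x−M)² = 726080.40; s = √(726080.40/14) = 227.734
Cutoffs: 481.200 ± 2.5·227.734 → [-88.1, 1050.5]
Outside: 1279 → excluded.
Retained (n=14): Σ = 5939, mean = 5939/14 = 424.214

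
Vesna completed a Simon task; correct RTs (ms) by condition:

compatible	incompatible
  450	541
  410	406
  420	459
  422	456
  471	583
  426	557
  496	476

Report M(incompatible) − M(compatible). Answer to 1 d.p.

54.7 ms

M(compatible) = 3095/7 = 442.143
M(incompatible) = 3478/7 = 496.857
Difference = 496.857 − 442.143 = 54.714 ms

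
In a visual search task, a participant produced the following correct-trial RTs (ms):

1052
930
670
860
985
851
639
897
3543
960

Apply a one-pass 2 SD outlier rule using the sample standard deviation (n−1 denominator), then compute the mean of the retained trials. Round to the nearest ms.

872 ms

n = 10, ΣRT = 11387, M = 1138.700
Σ(x−M)² = 6575532.10; s = √(6575532.10/9) = 854.760
Cutoffs: 1138.700 ± 2·854.760 → [-570.8, 2848.2]
Outside: 3543 → excluded.
Retained (n=9): Σ = 7844, mean = 7844/9 = 871.556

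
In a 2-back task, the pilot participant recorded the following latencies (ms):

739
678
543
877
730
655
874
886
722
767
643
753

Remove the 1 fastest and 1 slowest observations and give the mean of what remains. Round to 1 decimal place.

Sorted: 543, 643, 655, 678, 722, 730, 739, 753, 767, 874, 877, 886
Drop lowest 1 (543) and highest 1 (886)
Remaining (n=10): Σ = 7438, mean = 7438/10 = 743.800

743.8 ms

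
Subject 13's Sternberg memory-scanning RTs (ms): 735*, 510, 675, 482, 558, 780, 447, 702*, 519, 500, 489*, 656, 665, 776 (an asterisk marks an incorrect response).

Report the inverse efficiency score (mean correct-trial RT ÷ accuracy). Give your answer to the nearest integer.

760 ms

Correct trials (n=11): 510, 675, 482, 558, 780, 447, 519, 500, 656, 665, 776
Mean correct RT = 6568/11 = 597.0909 ms
Proportion correct = 11/14
IES = 597.0909 / (11/14) = 759.934 ms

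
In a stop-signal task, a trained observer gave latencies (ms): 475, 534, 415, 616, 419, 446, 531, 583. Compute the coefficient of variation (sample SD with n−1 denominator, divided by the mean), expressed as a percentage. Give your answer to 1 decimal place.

n = 8, Σ = 4019, M = 502.3750
Σ(x−M)² = 39743.875; s = √(39743.875/7) = 75.3505
CV = 75.3505 / 502.3750 = 0.14999 = 14.999%

15.0%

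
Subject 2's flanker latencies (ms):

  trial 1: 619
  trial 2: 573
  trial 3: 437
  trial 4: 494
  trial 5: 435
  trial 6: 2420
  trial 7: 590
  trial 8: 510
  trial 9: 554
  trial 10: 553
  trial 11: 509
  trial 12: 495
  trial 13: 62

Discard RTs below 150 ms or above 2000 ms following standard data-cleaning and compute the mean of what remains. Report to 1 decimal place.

Excluded: 62, 2420
Retained (n=11): Σ = 5769
Mean = 5769/11 = 524.4545

524.5 ms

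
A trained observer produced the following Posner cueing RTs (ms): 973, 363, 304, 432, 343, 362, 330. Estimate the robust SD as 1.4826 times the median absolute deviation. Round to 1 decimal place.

47.4 ms

Sorted: 304, 330, 343, 362, 363, 432, 973 → median = 362
|x − 362| sorted: 0, 1, 19, 32, 58, 70, 611 → MAD = 32
Robust SD ≈ 1.4826 × 32 = 47.443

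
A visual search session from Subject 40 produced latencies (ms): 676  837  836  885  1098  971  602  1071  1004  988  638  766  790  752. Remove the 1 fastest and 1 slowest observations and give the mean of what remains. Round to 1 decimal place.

851.2 ms

Sorted: 602, 638, 676, 752, 766, 790, 836, 837, 885, 971, 988, 1004, 1071, 1098
Drop lowest 1 (602) and highest 1 (1098)
Remaining (n=12): Σ = 10214, mean = 10214/12 = 851.167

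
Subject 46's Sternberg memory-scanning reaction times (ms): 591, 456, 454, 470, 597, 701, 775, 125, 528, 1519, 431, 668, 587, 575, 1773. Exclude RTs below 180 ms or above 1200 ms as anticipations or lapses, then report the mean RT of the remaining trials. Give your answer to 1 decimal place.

Excluded: 125, 1519, 1773
Retained (n=12): Σ = 6833
Mean = 6833/12 = 569.4167

569.4 ms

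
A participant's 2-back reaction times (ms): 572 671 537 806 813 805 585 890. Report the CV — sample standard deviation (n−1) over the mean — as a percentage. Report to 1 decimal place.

19.0%

n = 8, Σ = 5679, M = 709.8750
Σ(x−M)² = 127368.875; s = √(127368.875/7) = 134.8909
CV = 134.8909 / 709.8750 = 0.19002 = 19.002%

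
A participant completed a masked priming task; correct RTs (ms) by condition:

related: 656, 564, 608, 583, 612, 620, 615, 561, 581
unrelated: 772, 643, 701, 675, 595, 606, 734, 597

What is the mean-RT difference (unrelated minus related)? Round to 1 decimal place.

65.4 ms

M(related) = 5400/9 = 600.000
M(unrelated) = 5323/8 = 665.375
Difference = 665.375 − 600.000 = 65.375 ms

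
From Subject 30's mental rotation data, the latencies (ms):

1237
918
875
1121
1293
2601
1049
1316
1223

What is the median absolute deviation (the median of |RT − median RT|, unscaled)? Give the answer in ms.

102 ms

Sorted: 875, 918, 1049, 1121, 1223, 1237, 1293, 1316, 2601 → median = 1223
|x − 1223|: 14, 305, 348, 102, 70, 1378, 174, 93, 0
Sorted deviations: 0, 14, 70, 93, 102, 174, 305, 348, 1378 → MAD = 102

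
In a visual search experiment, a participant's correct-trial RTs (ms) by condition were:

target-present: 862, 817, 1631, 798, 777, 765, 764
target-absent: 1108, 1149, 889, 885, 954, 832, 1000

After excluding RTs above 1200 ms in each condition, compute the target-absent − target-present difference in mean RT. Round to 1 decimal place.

176.7 ms

target-present: exclude 1631
M(target-present) = 4783/6 = 797.167
M(target-absent) = 6817/7 = 973.857
Difference = 973.857 − 797.167 = 176.690 ms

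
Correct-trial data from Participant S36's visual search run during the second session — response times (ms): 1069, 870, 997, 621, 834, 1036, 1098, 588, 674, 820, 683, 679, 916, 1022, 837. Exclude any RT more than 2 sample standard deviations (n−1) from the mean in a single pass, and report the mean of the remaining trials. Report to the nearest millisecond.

850 ms

n = 15, ΣRT = 12744, M = 849.600
Σ(x−M)² = 410523.60; s = √(410523.60/14) = 171.240
Cutoffs: 849.600 ± 2·171.240 → [507.1, 1192.1]
No RTs fall outside the cutoffs; all 15 retained. Mean = 12744/15 = 849.600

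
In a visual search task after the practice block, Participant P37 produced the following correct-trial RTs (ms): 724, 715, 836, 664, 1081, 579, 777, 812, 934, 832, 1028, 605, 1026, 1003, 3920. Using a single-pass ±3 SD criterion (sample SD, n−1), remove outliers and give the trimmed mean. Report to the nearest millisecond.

830 ms

n = 15, ΣRT = 15536, M = 1035.733
Σ(x−M)² = 9263388.93; s = √(9263388.93/14) = 813.431
Cutoffs: 1035.733 ± 3·813.431 → [-1404.6, 3476.0]
Outside: 3920 → excluded.
Retained (n=14): Σ = 11616, mean = 11616/14 = 829.714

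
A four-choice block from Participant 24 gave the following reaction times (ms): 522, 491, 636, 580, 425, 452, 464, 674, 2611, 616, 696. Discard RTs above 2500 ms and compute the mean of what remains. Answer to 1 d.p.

Excluded: 2611
Retained (n=10): Σ = 5556
Mean = 5556/10 = 555.6000

555.6 ms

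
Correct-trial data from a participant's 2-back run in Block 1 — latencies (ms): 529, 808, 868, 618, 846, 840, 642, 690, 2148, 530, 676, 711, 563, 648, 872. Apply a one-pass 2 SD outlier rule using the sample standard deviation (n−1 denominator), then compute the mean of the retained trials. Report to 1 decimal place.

n = 15, ΣRT = 11989, M = 799.267
Σ(x−M)² = 2149782.93; s = √(2149782.93/14) = 391.862
Cutoffs: 799.267 ± 2·391.862 → [15.5, 1583.0]
Outside: 2148 → excluded.
Retained (n=14): Σ = 9841, mean = 9841/14 = 702.929

702.9 ms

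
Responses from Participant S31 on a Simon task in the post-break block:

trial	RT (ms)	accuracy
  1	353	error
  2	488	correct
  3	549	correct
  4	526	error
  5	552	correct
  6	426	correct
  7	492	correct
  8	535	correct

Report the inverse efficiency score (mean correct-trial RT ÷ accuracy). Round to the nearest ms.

676 ms

Correct trials (n=6): 488, 549, 552, 426, 492, 535
Mean correct RT = 3042/6 = 507.0000 ms
Proportion correct = 6/8
IES = 507.0000 / (6/8) = 676.000 ms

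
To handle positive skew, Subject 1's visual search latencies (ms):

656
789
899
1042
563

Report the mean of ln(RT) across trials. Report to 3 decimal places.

6.648

ln(RT): 6.4862, 6.6708, 6.8013, 6.9489, 6.3333
Σ ln(RT) = 33.2404
Mean = 33.2404/5 = 6.64808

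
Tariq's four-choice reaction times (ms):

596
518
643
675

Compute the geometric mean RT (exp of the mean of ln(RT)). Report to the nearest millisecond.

ln(RT): 6.3902, 6.2500, 6.4661, 6.5147
Mean ln(RT) = 25.6211/4 = 6.40527
Geometric mean = exp(6.40527) = 605.02 ms

605 ms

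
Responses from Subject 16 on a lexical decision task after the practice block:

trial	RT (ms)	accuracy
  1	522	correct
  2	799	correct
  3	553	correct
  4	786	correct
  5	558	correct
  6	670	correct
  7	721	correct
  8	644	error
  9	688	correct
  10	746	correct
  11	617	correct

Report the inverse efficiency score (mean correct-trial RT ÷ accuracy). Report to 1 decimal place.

Correct trials (n=10): 522, 799, 553, 786, 558, 670, 721, 688, 746, 617
Mean correct RT = 6660/10 = 666.0000 ms
Proportion correct = 10/11
IES = 666.0000 / (10/11) = 732.600 ms

732.6 ms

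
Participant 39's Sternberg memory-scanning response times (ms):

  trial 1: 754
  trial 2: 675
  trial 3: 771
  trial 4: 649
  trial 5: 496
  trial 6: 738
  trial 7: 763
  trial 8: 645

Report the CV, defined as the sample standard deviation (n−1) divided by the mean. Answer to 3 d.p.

0.135

n = 8, Σ = 5491, M = 686.3750
Σ(x−M)² = 59751.875; s = √(59751.875/7) = 92.3904
CV = 92.3904 / 686.3750 = 0.13461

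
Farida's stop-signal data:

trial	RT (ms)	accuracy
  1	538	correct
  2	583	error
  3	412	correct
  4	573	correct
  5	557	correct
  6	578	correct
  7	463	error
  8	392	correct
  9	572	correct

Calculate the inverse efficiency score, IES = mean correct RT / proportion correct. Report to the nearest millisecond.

665 ms

Correct trials (n=7): 538, 412, 573, 557, 578, 392, 572
Mean correct RT = 3622/7 = 517.4286 ms
Proportion correct = 7/9
IES = 517.4286 / (7/9) = 665.265 ms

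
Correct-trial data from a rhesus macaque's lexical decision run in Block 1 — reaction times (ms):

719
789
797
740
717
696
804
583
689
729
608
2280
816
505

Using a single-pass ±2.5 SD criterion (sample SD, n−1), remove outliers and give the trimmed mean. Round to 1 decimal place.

707.1 ms

n = 14, ΣRT = 11472, M = 819.429
Σ(x−M)² = 2401723.43; s = √(2401723.43/13) = 429.823
Cutoffs: 819.429 ± 2.5·429.823 → [-255.1, 1894.0]
Outside: 2280 → excluded.
Retained (n=13): Σ = 9192, mean = 9192/13 = 707.077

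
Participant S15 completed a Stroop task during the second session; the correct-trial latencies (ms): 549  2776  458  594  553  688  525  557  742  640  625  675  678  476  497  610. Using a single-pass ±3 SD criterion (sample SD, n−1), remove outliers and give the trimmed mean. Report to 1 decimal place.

591.1 ms

n = 16, ΣRT = 11643, M = 727.688
Σ(x−M)² = 4574521.44; s = √(4574521.44/15) = 552.239
Cutoffs: 727.688 ± 3·552.239 → [-929.0, 2384.4]
Outside: 2776 → excluded.
Retained (n=15): Σ = 8867, mean = 8867/15 = 591.133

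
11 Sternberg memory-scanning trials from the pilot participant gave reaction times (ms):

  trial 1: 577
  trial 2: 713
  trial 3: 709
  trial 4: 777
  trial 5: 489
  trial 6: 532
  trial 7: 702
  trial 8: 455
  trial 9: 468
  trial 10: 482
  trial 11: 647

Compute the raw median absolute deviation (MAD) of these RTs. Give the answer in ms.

Sorted: 455, 468, 482, 489, 532, 577, 647, 702, 709, 713, 777 → median = 577
|x − 577|: 0, 136, 132, 200, 88, 45, 125, 122, 109, 95, 70
Sorted deviations: 0, 45, 70, 88, 95, 109, 122, 125, 132, 136, 200 → MAD = 109

109 ms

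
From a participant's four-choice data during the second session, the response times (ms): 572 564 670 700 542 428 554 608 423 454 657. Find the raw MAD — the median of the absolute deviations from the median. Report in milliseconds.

93 ms

Sorted: 423, 428, 454, 542, 554, 564, 572, 608, 657, 670, 700 → median = 564
|x − 564|: 8, 0, 106, 136, 22, 136, 10, 44, 141, 110, 93
Sorted deviations: 0, 8, 10, 22, 44, 93, 106, 110, 136, 136, 141 → MAD = 93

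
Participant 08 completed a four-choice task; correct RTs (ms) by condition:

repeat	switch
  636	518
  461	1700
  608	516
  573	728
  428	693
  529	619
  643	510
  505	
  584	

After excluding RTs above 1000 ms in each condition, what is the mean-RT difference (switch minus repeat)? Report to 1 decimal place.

switch: exclude 1700
M(repeat) = 4967/9 = 551.889
M(switch) = 3584/6 = 597.333
Difference = 597.333 − 551.889 = 45.444 ms

45.4 ms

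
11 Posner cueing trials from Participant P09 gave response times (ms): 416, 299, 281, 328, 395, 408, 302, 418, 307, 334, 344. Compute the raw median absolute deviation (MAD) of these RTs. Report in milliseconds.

Sorted: 281, 299, 302, 307, 328, 334, 344, 395, 408, 416, 418 → median = 334
|x − 334|: 82, 35, 53, 6, 61, 74, 32, 84, 27, 0, 10
Sorted deviations: 0, 6, 10, 27, 32, 35, 53, 61, 74, 82, 84 → MAD = 35

35 ms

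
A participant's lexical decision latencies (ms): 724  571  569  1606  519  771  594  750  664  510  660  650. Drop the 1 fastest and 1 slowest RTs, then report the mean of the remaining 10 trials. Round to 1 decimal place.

Sorted: 510, 519, 569, 571, 594, 650, 660, 664, 724, 750, 771, 1606
Drop lowest 1 (510) and highest 1 (1606)
Remaining (n=10): Σ = 6472, mean = 6472/10 = 647.200

647.2 ms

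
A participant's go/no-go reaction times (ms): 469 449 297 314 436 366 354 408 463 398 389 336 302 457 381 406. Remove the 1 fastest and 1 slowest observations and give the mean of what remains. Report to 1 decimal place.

389.9 ms

Sorted: 297, 302, 314, 336, 354, 366, 381, 389, 398, 406, 408, 436, 449, 457, 463, 469
Drop lowest 1 (297) and highest 1 (469)
Remaining (n=14): Σ = 5459, mean = 5459/14 = 389.929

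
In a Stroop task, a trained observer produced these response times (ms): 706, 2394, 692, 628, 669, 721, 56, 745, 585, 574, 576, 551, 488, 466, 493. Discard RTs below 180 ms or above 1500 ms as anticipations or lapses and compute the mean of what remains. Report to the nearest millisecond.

607 ms

Excluded: 56, 2394
Retained (n=13): Σ = 7894
Mean = 7894/13 = 607.2308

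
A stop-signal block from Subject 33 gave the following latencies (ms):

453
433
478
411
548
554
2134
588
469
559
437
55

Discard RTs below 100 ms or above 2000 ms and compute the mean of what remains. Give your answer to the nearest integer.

493 ms

Excluded: 55, 2134
Retained (n=10): Σ = 4930
Mean = 4930/10 = 493.0000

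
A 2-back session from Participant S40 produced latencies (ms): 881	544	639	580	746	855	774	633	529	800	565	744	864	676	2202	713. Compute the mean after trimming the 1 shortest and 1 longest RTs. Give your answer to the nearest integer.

Sorted: 529, 544, 565, 580, 633, 639, 676, 713, 744, 746, 774, 800, 855, 864, 881, 2202
Drop lowest 1 (529) and highest 1 (2202)
Remaining (n=14): Σ = 10014, mean = 10014/14 = 715.286

715 ms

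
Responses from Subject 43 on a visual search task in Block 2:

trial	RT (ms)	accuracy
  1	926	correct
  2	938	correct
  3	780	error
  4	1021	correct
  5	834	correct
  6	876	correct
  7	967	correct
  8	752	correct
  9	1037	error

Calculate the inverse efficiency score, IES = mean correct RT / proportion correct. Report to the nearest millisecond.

1160 ms

Correct trials (n=7): 926, 938, 1021, 834, 876, 967, 752
Mean correct RT = 6314/7 = 902.0000 ms
Proportion correct = 7/9
IES = 902.0000 / (7/9) = 1159.714 ms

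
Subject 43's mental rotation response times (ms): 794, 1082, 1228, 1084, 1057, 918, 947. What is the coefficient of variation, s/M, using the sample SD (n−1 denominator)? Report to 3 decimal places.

n = 7, Σ = 7110, M = 1015.7143
Σ(x−M)² = 119253.429; s = √(119253.429/6) = 140.9807
CV = 140.9807 / 1015.7143 = 0.13880

0.139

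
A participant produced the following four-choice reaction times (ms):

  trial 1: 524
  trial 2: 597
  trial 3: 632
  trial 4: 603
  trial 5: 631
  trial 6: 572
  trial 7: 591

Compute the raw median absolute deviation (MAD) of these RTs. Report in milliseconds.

25 ms

Sorted: 524, 572, 591, 597, 603, 631, 632 → median = 597
|x − 597|: 73, 0, 35, 6, 34, 25, 6
Sorted deviations: 0, 6, 6, 25, 34, 35, 73 → MAD = 25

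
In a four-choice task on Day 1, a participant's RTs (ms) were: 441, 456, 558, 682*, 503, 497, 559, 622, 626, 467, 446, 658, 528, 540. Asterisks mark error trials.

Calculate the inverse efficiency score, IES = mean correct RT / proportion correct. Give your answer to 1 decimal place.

Correct trials (n=13): 441, 456, 558, 503, 497, 559, 622, 626, 467, 446, 658, 528, 540
Mean correct RT = 6901/13 = 530.8462 ms
Proportion correct = 13/14
IES = 530.8462 / (13/14) = 571.680 ms

571.7 ms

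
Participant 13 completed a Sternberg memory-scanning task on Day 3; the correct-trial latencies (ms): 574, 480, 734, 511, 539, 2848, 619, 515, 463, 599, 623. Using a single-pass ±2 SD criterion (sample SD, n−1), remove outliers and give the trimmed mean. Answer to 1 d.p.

n = 11, ΣRT = 8505, M = 773.182
Σ(x−M)² = 4795151.64; s = √(4795151.64/10) = 692.470
Cutoffs: 773.182 ± 2·692.470 → [-611.8, 2158.1]
Outside: 2848 → excluded.
Retained (n=10): Σ = 5657, mean = 5657/10 = 565.700

565.7 ms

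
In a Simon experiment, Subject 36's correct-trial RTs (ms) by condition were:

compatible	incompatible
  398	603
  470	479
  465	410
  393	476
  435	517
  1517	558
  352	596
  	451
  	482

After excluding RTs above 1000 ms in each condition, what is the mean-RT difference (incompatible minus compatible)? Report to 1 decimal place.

89.2 ms

compatible: exclude 1517
M(compatible) = 2513/6 = 418.833
M(incompatible) = 4572/9 = 508.000
Difference = 508.000 − 418.833 = 89.167 ms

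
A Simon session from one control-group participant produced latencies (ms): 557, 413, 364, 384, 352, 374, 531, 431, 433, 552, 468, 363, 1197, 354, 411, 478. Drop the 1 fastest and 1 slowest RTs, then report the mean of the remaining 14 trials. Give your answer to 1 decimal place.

436.6 ms

Sorted: 352, 354, 363, 364, 374, 384, 411, 413, 431, 433, 468, 478, 531, 552, 557, 1197
Drop lowest 1 (352) and highest 1 (1197)
Remaining (n=14): Σ = 6113, mean = 6113/14 = 436.643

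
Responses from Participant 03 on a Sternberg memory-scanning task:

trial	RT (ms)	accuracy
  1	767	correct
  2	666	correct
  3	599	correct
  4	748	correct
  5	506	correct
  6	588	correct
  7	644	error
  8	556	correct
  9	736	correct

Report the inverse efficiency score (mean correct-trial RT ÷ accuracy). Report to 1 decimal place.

Correct trials (n=8): 767, 666, 599, 748, 506, 588, 556, 736
Mean correct RT = 5166/8 = 645.7500 ms
Proportion correct = 8/9
IES = 645.7500 / (8/9) = 726.469 ms

726.5 ms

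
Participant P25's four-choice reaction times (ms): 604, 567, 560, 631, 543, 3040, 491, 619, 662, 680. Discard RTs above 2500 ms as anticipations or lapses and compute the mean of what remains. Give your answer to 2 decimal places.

595.22 ms

Excluded: 3040
Retained (n=9): Σ = 5357
Mean = 5357/9 = 595.2222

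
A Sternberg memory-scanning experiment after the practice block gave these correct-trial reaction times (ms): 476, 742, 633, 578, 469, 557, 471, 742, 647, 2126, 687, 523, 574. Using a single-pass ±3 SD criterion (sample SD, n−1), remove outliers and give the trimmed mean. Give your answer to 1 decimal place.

n = 13, ΣRT = 9225, M = 709.615
Σ(x−M)² = 2281785.08; s = √(2281785.08/12) = 436.060
Cutoffs: 709.615 ± 3·436.060 → [-598.6, 2017.8]
Outside: 2126 → excluded.
Retained (n=12): Σ = 7099, mean = 7099/12 = 591.583

591.6 ms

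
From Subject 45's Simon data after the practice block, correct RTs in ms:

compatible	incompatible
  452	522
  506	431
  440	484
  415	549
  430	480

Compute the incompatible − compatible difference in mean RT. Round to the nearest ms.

45 ms

M(compatible) = 2243/5 = 448.600
M(incompatible) = 2466/5 = 493.200
Difference = 493.200 − 448.600 = 44.600 ms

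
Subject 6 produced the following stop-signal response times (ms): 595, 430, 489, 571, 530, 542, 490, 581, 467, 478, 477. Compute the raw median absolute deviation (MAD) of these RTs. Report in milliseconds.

40 ms

Sorted: 430, 467, 477, 478, 489, 490, 530, 542, 571, 581, 595 → median = 490
|x − 490|: 105, 60, 1, 81, 40, 52, 0, 91, 23, 12, 13
Sorted deviations: 0, 1, 12, 13, 23, 40, 52, 60, 81, 91, 105 → MAD = 40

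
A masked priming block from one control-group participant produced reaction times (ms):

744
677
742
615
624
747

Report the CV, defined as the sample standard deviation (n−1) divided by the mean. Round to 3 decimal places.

n = 6, Σ = 4149, M = 691.5000
Σ(x−M)² = 19005.500; s = √(19005.500/5) = 61.6531
CV = 61.6531 / 691.5000 = 0.08916

0.089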